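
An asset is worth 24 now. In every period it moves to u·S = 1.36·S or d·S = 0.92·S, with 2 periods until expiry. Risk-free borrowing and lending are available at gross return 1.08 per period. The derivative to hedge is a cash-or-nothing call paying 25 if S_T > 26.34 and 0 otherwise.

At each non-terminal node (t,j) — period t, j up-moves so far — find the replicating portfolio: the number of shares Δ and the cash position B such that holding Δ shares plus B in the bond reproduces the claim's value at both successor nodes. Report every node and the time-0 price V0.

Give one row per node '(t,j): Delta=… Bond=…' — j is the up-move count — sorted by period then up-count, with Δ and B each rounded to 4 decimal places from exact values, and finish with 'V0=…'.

(0,0): Delta=1.3949 Bond=-20.7249
(1,0): Delta=2.5733 Bond=-48.4007
(1,1): Delta=0.0000 Bond=23.1481
V0=12.7538

The replicating-portfolio and risk-neutral prices coincide; use p* = (1.08−0.92)/(1.36−0.92) = 0.3636 for the latter.
At expiry t=2: V(2,0)=0.0000, V(2,1)=25.0000, V(2,2)=25.0000
Node (1,0) S=22.0800: V=(p*·25.0000+(1−p*)·0.0000)/1.08=8.4175; Δ=(25.0000−0.0000)/(30.0288−20.3136)=2.5733; B=V−Δ·S=-48.4007
Node (1,1) S=32.6400: V=(p*·25.0000+(1−p*)·25.0000)/1.08=23.1481; Δ=(25.0000−25.0000)/(44.3904−30.0288)=0.0000; B=V−Δ·S=23.1481
Node (0,0) S=24.0000: V=(p*·23.1481+(1−p*)·8.4175)/1.08=12.7538; Δ=(23.1481−8.4175)/(32.6400−22.0800)=1.3949; B=V−Δ·S=-20.7249
Self-financing check: at every node Δ·S+B equals the discounted successor values.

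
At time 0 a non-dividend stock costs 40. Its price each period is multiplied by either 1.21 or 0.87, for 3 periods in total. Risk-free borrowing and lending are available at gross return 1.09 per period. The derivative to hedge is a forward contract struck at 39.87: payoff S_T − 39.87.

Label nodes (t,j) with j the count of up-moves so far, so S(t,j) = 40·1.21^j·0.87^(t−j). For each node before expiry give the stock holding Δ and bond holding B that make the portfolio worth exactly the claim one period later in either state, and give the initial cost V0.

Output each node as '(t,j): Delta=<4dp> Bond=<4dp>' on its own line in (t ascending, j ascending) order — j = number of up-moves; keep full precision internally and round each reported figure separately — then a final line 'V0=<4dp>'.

(0,0): Delta=1.0000 Bond=-30.7870
(1,0): Delta=1.0000 Bond=-33.5578
(1,1): Delta=1.0000 Bond=-33.5578
(2,0): Delta=1.0000 Bond=-36.5780
(2,1): Delta=1.0000 Bond=-36.5780
(2,2): Delta=1.0000 Bond=-36.5780
V0=9.2130

No-arbitrage ⇒ martingale measure with p* = (R−d)/(u−d) = 0.6471.
At expiry t=3: V(3,0)=-13.5299, V(3,1)=-3.2360, V(3,2)=11.0807, V(3,3)=30.9924
  t=2,j=0: stock 30.2760 → up 36.6340 (V=-3.2360), down 26.3401 (V=-13.5299). Price -6.3020; hedge Δ=1.0000, bond B=-36.5780.
  t=2,j=1: stock 42.1080 → up 50.9507 (V=11.0807), down 36.6340 (V=-3.2360). Price 5.5300; hedge Δ=1.0000, bond B=-36.5780.
  t=2,j=2: stock 58.5640 → up 70.8624 (V=30.9924), down 50.9507 (V=11.0807). Price 21.9860; hedge Δ=1.0000, bond B=-36.5780.
  t=1,j=0: stock 34.8000 → up 42.1080 (V=5.5300), down 30.2760 (V=-6.3020). Price 1.2422; hedge Δ=1.0000, bond B=-33.5578.
  t=1,j=1: stock 48.4000 → up 58.5640 (V=21.9860), down 42.1080 (V=5.5300). Price 14.8422; hedge Δ=1.0000, bond B=-33.5578.
  t=0,j=0: stock 40.0000 → up 48.4000 (V=14.8422), down 34.8000 (V=1.2422). Price 9.2130; hedge Δ=1.0000, bond B=-30.7870.
The time-0 hedge costs 9.2130, which is the no-arbitrage price.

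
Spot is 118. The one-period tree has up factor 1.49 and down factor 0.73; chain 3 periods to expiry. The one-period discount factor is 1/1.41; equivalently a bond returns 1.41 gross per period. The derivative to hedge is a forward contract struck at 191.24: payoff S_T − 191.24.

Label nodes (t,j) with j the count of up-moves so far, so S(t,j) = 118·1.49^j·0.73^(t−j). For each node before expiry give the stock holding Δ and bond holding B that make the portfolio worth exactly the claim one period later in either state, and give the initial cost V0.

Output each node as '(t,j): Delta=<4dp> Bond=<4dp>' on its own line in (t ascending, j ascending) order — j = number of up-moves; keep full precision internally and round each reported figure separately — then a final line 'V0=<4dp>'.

The replicating-portfolio and risk-neutral prices coincide; use p* = (1.41−0.73)/(1.49−0.73) = 0.8947 for the latter.
At expiry t=3: V(3,0)=-145.3360, V(3,1)=-97.5455, V(3,2)=-0.0006, V(3,3)=199.0980
  t=2,j=0: stock 62.8822 → up 93.6945 (V=-97.5455), down 45.9040 (V=-145.3360). Price -72.7490; hedge Δ=1.0000, bond B=-135.6312.
  t=2,j=1: stock 128.3486 → up 191.2394 (V=-0.0006), down 93.6945 (V=-97.5455). Price -7.2826; hedge Δ=1.0000, bond B=-135.6312.
  t=2,j=2: stock 261.9718 → up 390.3380 (V=199.0980), down 191.2394 (V=-0.0006). Price 126.3406; hedge Δ=1.0000, bond B=-135.6312.
  t=1,j=0: stock 86.1400 → up 128.3486 (V=-7.2826), down 62.8822 (V=-72.7490). Price -10.0523; hedge Δ=1.0000, bond B=-96.1923.
  t=1,j=1: stock 175.8200 → up 261.9718 (V=126.3406), down 128.3486 (V=-7.2826). Price 79.6277; hedge Δ=1.0000, bond B=-96.1923.
  t=0,j=0: stock 118.0000 → up 175.8200 (V=79.6277), down 86.1400 (V=-10.0523). Price 49.7785; hedge Δ=1.0000, bond B=-68.2215.
Check: Δ(0,0)·S0 + B(0,0) = 49.7785 = V0.

(0,0): Delta=1.0000 Bond=-68.2215
(1,0): Delta=1.0000 Bond=-96.1923
(1,1): Delta=1.0000 Bond=-96.1923
(2,0): Delta=1.0000 Bond=-135.6312
(2,1): Delta=1.0000 Bond=-135.6312
(2,2): Delta=1.0000 Bond=-135.6312
V0=49.7785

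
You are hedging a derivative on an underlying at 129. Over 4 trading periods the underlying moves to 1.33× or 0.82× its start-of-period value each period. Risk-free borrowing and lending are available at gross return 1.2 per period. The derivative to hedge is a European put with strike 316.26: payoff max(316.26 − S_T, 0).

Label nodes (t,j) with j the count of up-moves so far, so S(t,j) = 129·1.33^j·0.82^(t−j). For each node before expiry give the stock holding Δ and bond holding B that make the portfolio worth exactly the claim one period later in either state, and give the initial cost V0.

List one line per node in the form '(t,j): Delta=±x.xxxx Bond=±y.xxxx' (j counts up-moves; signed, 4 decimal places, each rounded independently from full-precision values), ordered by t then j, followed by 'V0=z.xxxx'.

(0,0): Delta=-0.6821 Bond=124.4901
(1,0): Delta=-1.0000 Bond=183.0208
(1,1): Delta=-0.6150 Bond=137.8822
(2,0): Delta=-1.0000 Bond=219.6250
(2,1): Delta=-1.0000 Bond=219.6250
(2,2): Delta=-0.5338 Bond=146.9280
(3,0): Delta=-1.0000 Bond=263.5500
(3,1): Delta=-1.0000 Bond=263.5500
(3,2): Delta=-1.0000 Bond=263.5500
(3,3): Delta=-0.4354 Bond=146.4696
V0=36.5056

Risk-neutral probability p* = (R−d)/(u−d) = (1.2−0.82)/(1.33−0.82) = 0.7451.
Terminal values V(4,·): V(4,0)=257.9363, V(4,1)=221.6618, V(4,2)=162.8263, V(4,3)=67.3981, V(4,4)=0.0000
(3,0): S=71.1265. Δ = (V_up−V_dn)/(S_up−S_dn) = (221.6618−257.9363)/(94.5982−58.3237) = -1.0000. V = [p*·221.6618 + (1−p*)·257.9363]/1.2 = 192.4235. B = V − Δ·S = 263.5500.
(3,1): S=115.3637. Δ = (V_up−V_dn)/(S_up−S_dn) = (162.8263−221.6618)/(153.4337−94.5982) = -1.0000. V = [p*·162.8263 + (1−p*)·221.6618]/1.2 = 148.1863. B = V − Δ·S = 263.5500.
(3,2): S=187.1142. Δ = (V_up−V_dn)/(S_up−S_dn) = (67.3981−162.8263)/(248.8619−153.4337) = -1.0000. V = [p*·67.3981 + (1−p*)·162.8263]/1.2 = 76.4358. B = V − Δ·S = 263.5500.
(3,3): S=303.4902. Δ = (V_up−V_dn)/(S_up−S_dn) = (0.0000−67.3981)/(403.6419−248.8619) = -0.4354. V = [p*·0.0000 + (1−p*)·67.3981]/1.2 = 14.3166. B = V − Δ·S = 146.4696.
(2,0): S=86.7396. Δ = (V_up−V_dn)/(S_up−S_dn) = (148.1863−192.4235)/(115.3637−71.1265) = -1.0000. V = [p*·148.1863 + (1−p*)·192.4235]/1.2 = 132.8854. B = V − Δ·S = 219.6250.
(2,1): S=140.6874. Δ = (V_up−V_dn)/(S_up−S_dn) = (76.4358−148.1863)/(187.1142−115.3637) = -1.0000. V = [p*·76.4358 + (1−p*)·148.1863]/1.2 = 78.9376. B = V − Δ·S = 219.6250.
(2,2): S=228.1881. Δ = (V_up−V_dn)/(S_up−S_dn) = (14.3166−76.4358)/(303.4902−187.1142) = -0.5338. V = [p*·14.3166 + (1−p*)·76.4358]/1.2 = 25.1257. B = V − Δ·S = 146.9280.
(1,0): S=105.7800. Δ = (V_up−V_dn)/(S_up−S_dn) = (78.9376−132.8854)/(140.6874−86.7396) = -1.0000. V = [p*·78.9376 + (1−p*)·132.8854]/1.2 = 77.2408. B = V − Δ·S = 183.0208.
(1,1): S=171.5700. Δ = (V_up−V_dn)/(S_up−S_dn) = (25.1257−78.9376)/(228.1881−140.6874) = -0.6150. V = [p*·25.1257 + (1−p*)·78.9376]/1.2 = 32.3687. B = V − Δ·S = 137.8822.
(0,0): S=129.0000. Δ = (V_up−V_dn)/(S_up−S_dn) = (32.3687−77.2408)/(171.5700−105.7800) = -0.6821. V = [p*·32.3687 + (1−p*)·77.2408]/1.2 = 36.5056. B = V − Δ·S = 124.4901.
Each (Δ,B) replicates both successor values, so the strategy is self-financing and V0 is arbitrage-free.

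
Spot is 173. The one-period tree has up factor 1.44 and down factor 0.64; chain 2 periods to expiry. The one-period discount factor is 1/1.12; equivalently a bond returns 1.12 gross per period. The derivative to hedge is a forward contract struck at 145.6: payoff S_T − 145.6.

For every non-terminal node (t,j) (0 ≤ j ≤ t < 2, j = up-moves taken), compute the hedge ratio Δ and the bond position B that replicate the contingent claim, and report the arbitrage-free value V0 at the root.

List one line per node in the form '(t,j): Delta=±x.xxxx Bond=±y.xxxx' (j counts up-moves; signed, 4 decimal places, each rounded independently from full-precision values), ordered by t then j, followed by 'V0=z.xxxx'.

No-arbitrage ⇒ martingale measure with p* = (R−d)/(u−d) = 0.6000.
Terminal values V(2,·): V(2,0)=-74.7392, V(2,1)=13.8368, V(2,2)=213.1328
  t=1,j=0: stock 110.7200 → up 159.4368 (V=13.8368), down 70.8608 (V=-74.7392). Price -19.2800; hedge Δ=1.0000, bond B=-130.0000.
  t=1,j=1: stock 249.1200 → up 358.7328 (V=213.1328), down 159.4368 (V=13.8368). Price 119.1200; hedge Δ=1.0000, bond B=-130.0000.
  t=0,j=0: stock 173.0000 → up 249.1200 (V=119.1200), down 110.7200 (V=-19.2800). Price 56.9286; hedge Δ=1.0000, bond B=-116.0714.
Root portfolio cost Δ·173+B reproduces V0=56.9286.

(0,0): Delta=1.0000 Bond=-116.0714
(1,0): Delta=1.0000 Bond=-130.0000
(1,1): Delta=1.0000 Bond=-130.0000
V0=56.9286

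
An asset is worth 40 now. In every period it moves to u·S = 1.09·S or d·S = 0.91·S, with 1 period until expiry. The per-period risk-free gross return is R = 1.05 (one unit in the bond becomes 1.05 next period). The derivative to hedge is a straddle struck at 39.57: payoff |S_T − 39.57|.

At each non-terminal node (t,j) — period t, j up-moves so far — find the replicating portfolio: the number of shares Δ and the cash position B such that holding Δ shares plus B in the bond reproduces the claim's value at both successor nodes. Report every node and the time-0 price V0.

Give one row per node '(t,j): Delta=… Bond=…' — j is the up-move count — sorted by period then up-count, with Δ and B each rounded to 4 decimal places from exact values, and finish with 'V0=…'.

(0,0): Delta=0.1194 Bond=-1.1217
V0=3.6561

Risk-neutral probability p* = (R−d)/(u−d) = (1.05−0.91)/(1.09−0.91) = 0.7778.
At expiry t=1: V(1,0)=3.1700, V(1,1)=4.0300
Node (0,0) S=40.0000: V=(p*·4.0300+(1−p*)·3.1700)/1.05=3.6561; Δ=(4.0300−3.1700)/(43.6000−36.4000)=0.1194; B=V−Δ·S=-1.1217
The time-0 hedge costs 3.6561, which is the no-arbitrage price.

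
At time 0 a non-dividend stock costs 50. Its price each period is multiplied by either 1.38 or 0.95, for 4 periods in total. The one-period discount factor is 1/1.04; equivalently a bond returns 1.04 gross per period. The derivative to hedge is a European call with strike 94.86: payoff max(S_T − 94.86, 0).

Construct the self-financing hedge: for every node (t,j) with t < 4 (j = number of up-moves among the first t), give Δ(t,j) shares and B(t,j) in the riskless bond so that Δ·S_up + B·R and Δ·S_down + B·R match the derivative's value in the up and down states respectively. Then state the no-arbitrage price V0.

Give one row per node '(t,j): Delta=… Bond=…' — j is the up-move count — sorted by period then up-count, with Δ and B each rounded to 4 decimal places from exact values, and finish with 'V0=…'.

Risk-neutral probability p* = (R−d)/(u−d) = (1.04−0.95)/(1.38−0.95) = 0.2093.
Terminal payoffs: V(4,0)=0.0000, V(4,1)=0.0000, V(4,2)=0.0000, V(4,3)=29.9734, V(4,4)=86.4770
Node (3,0) S=42.8687: V=(p*·0.0000+(1−p*)·0.0000)/1.04=0.0000; Δ=(0.0000−0.0000)/(59.1589−40.7253)=0.0000; B=V−Δ·S=0.0000
Node (3,1) S=62.2725: V=(p*·0.0000+(1−p*)·0.0000)/1.04=0.0000; Δ=(0.0000−0.0000)/(85.9360−59.1589)=0.0000; B=V−Δ·S=0.0000
Node (3,2) S=90.4590: V=(p*·29.9734+(1−p*)·0.0000)/1.04=6.0322; Δ=(29.9734−0.0000)/(124.8334−85.9360)=0.7706; B=V−Δ·S=-63.6734
Node (3,3) S=131.4036: V=(p*·86.4770+(1−p*)·29.9734)/1.04=40.1921; Δ=(86.4770−29.9734)/(181.3370−124.8334)=1.0000; B=V−Δ·S=-91.2115
Node (2,0) S=45.1250: V=(p*·0.0000+(1−p*)·0.0000)/1.04=0.0000; Δ=(0.0000−0.0000)/(62.2725−42.8687)=0.0000; B=V−Δ·S=0.0000
Node (2,1) S=65.5500: V=(p*·6.0322+(1−p*)·0.0000)/1.04=1.2140; Δ=(6.0322−0.0000)/(90.4590−62.2725)=0.2140; B=V−Δ·S=-12.8144
Node (2,2) S=95.2200: V=(p*·40.1921+(1−p*)·6.0322)/1.04=12.6750; Δ=(40.1921−6.0322)/(131.4036−90.4590)=0.8343; B=V−Δ·S=-66.7665
Node (1,0) S=47.5000: V=(p*·1.2140+(1−p*)·0.0000)/1.04=0.2443; Δ=(1.2140−0.0000)/(65.5500−45.1250)=0.0594; B=V−Δ·S=-2.5789
Node (1,1) S=69.0000: V=(p*·12.6750+(1−p*)·1.2140)/1.04=3.4738; Δ=(12.6750−1.2140)/(95.2200−65.5500)=0.3863; B=V−Δ·S=-23.1795
Node (0,0) S=50.0000: V=(p*·3.4738+(1−p*)·0.2443)/1.04=0.8849; Δ=(3.4738−0.2443)/(69.0000−47.5000)=0.1502; B=V−Δ·S=-6.6257
Check: Δ(0,0)·S0 + B(0,0) = 0.8849 = V0.

(0,0): Delta=0.1502 Bond=-6.6257
(1,0): Delta=0.0594 Bond=-2.5789
(1,1): Delta=0.3863 Bond=-23.1795
(2,0): Delta=0.0000 Bond=0.0000
(2,1): Delta=0.2140 Bond=-12.8144
(2,2): Delta=0.8343 Bond=-66.7665
(3,0): Delta=0.0000 Bond=0.0000
(3,1): Delta=0.0000 Bond=0.0000
(3,2): Delta=0.7706 Bond=-63.6734
(3,3): Delta=1.0000 Bond=-91.2115
V0=0.8849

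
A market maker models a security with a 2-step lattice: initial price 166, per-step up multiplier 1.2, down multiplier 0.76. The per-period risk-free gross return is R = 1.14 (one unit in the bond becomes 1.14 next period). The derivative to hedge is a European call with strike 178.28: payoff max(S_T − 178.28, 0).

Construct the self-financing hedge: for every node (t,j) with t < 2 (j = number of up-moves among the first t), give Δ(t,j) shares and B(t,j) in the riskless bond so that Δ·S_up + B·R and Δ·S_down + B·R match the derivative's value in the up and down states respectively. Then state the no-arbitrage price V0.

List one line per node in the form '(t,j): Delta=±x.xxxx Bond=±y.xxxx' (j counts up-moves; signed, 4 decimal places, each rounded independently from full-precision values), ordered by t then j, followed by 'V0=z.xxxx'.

(0,0): Delta=0.6302 Bond=-69.7429
(1,0): Delta=0.0000 Bond=0.0000
(1,1): Delta=0.6932 Bond=-92.0606
V0=34.8714

Risk-neutral probability p* = (R−d)/(u−d) = (1.14−0.76)/(1.2−0.76) = 0.8636.
Terminal values V(2,·): V(2,0)=0.0000, V(2,1)=0.0000, V(2,2)=60.7600
  t=1,j=0: stock 126.1600 → up 151.3920 (V=0.0000), down 95.8816 (V=0.0000). Price 0.0000; hedge Δ=0.0000, bond B=0.0000.
  t=1,j=1: stock 199.2000 → up 239.0400 (V=60.7600), down 151.3920 (V=0.0000). Price 46.0303; hedge Δ=0.6932, bond B=-92.0606.
  t=0,j=0: stock 166.0000 → up 199.2000 (V=46.0303), down 126.1600 (V=0.0000). Price 34.8714; hedge Δ=0.6302, bond B=-69.7429.
Self-financing check: at every node Δ·S+B equals the discounted successor values.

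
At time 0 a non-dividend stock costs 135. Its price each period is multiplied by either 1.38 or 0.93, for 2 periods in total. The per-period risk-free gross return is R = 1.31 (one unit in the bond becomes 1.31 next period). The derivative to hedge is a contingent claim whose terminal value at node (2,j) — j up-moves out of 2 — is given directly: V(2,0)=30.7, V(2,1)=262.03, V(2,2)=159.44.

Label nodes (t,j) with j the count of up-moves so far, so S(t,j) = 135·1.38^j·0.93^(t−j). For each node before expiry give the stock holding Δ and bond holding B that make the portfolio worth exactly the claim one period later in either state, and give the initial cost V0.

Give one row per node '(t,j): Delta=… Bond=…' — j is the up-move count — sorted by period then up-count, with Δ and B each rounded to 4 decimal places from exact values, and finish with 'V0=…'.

(0,0): Delta=-0.6364 Bond=192.7135
(1,0): Delta=4.0945 Bond=-341.5130
(1,1): Delta=-1.2237 Bond=361.8697
V0=106.7985

No-arbitrage ⇒ martingale measure with p* = (R−d)/(u−d) = 0.8444.
Terminal values V(2,·): V(2,0)=30.7000, V(2,1)=262.0300, V(2,2)=159.4400
  t=1,j=0: stock 125.5500 → up 173.2590 (V=262.0300), down 116.7615 (V=30.7000). Price 172.5537; hedge Δ=4.0945, bond B=-341.5130.
  t=1,j=1: stock 186.3000 → up 257.0940 (V=159.4400), down 173.2590 (V=262.0300). Price 133.8919; hedge Δ=-1.2237, bond B=361.8697.
  t=0,j=0: stock 135.0000 → up 186.3000 (V=133.8919), down 125.5500 (V=172.5537). Price 106.7985; hedge Δ=-0.6364, bond B=192.7135.
The time-0 hedge costs 106.7985, which is the no-arbitrage price.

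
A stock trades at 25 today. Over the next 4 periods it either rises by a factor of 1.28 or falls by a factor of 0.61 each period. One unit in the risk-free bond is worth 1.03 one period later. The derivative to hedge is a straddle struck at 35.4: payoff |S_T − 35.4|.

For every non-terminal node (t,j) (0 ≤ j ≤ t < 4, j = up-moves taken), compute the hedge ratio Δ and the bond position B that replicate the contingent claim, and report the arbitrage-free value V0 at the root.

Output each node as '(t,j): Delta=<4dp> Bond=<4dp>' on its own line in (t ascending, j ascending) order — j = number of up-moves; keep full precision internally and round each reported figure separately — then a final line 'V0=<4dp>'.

Risk-neutral probability p* = (R−d)/(u−d) = (1.03−0.61)/(1.28−0.61) = 0.6269.
Payoff layer (t=4): V(4,0)=31.9385, V(4,1)=28.1366, V(4,2)=20.1588, V(4,3)=3.4184, V(4,4)=31.7089
Node (3,0) S=5.6745: V=(p*·28.1366+(1−p*)·31.9385)/1.03=28.6944; Δ=(28.1366−31.9385)/(7.2634−3.4615)=-1.0000; B=V−Δ·S=34.3689
Node (3,1) S=11.9072: V=(p*·20.1588+(1−p*)·28.1366)/1.03=22.4617; Δ=(20.1588−28.1366)/(15.2412−7.2634)=-1.0000; B=V−Δ·S=34.3689
Node (3,2) S=24.9856: V=(p*·3.4184+(1−p*)·20.1588)/1.03=9.3833; Δ=(3.4184−20.1588)/(31.9816−15.2412)=-1.0000; B=V−Δ·S=34.3689
Node (3,3) S=52.4288: V=(p*·31.7089+(1−p*)·3.4184)/1.03=20.5366; Δ=(31.7089−3.4184)/(67.1089−31.9816)=0.8054; B=V−Δ·S=-21.6879
Node (2,0) S=9.3025: V=(p*·22.4617+(1−p*)·28.6944)/1.03=24.0654; Δ=(22.4617−28.6944)/(11.9072−5.6745)=-1.0000; B=V−Δ·S=33.3679
Node (2,1) S=19.5200: V=(p*·9.3833+(1−p*)·22.4617)/1.03=13.8479; Δ=(9.3833−22.4617)/(24.9856−11.9072)=-1.0000; B=V−Δ·S=33.3679
Node (2,2) S=40.9600: V=(p*·20.5366+(1−p*)·9.3833)/1.03=15.8980; Δ=(20.5366−9.3833)/(52.4288−24.9856)=0.4064; B=V−Δ·S=-0.7487
Node (1,0) S=15.2500: V=(p*·13.8479+(1−p*)·24.0654)/1.03=17.1460; Δ=(13.8479−24.0654)/(19.5200−9.3025)=-1.0000; B=V−Δ·S=32.3960
Node (1,1) S=32.0000: V=(p*·15.8980+(1−p*)·13.8479)/1.03=14.6923; Δ=(15.8980−13.8479)/(40.9600−19.5200)=0.0956; B=V−Δ·S=11.6324
Node (0,0) S=25.0000: V=(p*·14.6923+(1−p*)·17.1460)/1.03=15.1533; Δ=(14.6923−17.1460)/(32.0000−15.2500)=-0.1465; B=V−Δ·S=18.8155
Check: Δ(0,0)·S0 + B(0,0) = 15.1533 = V0.

(0,0): Delta=-0.1465 Bond=18.8155
(1,0): Delta=-1.0000 Bond=32.3960
(1,1): Delta=0.0956 Bond=11.6324
(2,0): Delta=-1.0000 Bond=33.3679
(2,1): Delta=-1.0000 Bond=33.3679
(2,2): Delta=0.4064 Bond=-0.7487
(3,0): Delta=-1.0000 Bond=34.3689
(3,1): Delta=-1.0000 Bond=34.3689
(3,2): Delta=-1.0000 Bond=34.3689
(3,3): Delta=0.8054 Bond=-21.6879
V0=15.1533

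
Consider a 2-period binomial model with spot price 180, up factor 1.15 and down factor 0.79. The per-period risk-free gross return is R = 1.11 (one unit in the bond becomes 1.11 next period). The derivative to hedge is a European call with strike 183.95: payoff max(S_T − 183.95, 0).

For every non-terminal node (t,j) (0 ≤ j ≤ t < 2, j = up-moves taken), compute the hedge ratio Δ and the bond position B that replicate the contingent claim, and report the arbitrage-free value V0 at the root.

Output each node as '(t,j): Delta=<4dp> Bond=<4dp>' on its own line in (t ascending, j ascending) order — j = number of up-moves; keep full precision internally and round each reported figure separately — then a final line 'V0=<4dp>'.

Risk-neutral probability p* = (R−d)/(u−d) = (1.11−0.79)/(1.15−0.79) = 0.8889.
Terminal values V(2,·): V(2,0)=0.0000, V(2,1)=0.0000, V(2,2)=54.1000
Node (1,0) S=142.2000: V=(p*·0.0000+(1−p*)·0.0000)/1.11=0.0000; Δ=(0.0000−0.0000)/(163.5300−112.3380)=0.0000; B=V−Δ·S=0.0000
Node (1,1) S=207.0000: V=(p*·54.1000+(1−p*)·0.0000)/1.11=43.3233; Δ=(54.1000−0.0000)/(238.0500−163.5300)=0.7260; B=V−Δ·S=-106.9545
Node (0,0) S=180.0000: V=(p*·43.3233+(1−p*)·0.0000)/1.11=34.6934; Δ=(43.3233−0.0000)/(207.0000−142.2000)=0.6686; B=V−Δ·S=-85.6492
Self-financing check: at every node Δ·S+B equals the discounted successor values.

(0,0): Delta=0.6686 Bond=-85.6492
(1,0): Delta=0.0000 Bond=0.0000
(1,1): Delta=0.7260 Bond=-106.9545
V0=34.6934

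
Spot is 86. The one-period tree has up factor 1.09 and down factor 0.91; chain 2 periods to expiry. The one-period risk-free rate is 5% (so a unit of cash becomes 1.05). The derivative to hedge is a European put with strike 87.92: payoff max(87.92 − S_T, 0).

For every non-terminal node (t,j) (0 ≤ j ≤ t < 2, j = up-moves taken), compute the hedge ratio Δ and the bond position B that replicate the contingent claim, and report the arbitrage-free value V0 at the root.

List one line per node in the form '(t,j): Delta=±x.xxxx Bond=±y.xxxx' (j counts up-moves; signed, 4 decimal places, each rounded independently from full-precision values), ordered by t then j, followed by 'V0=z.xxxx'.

No-arbitrage ⇒ martingale measure with p* = (R−d)/(u−d) = 0.7778.
Terminal values V(2,·): V(2,0)=16.7034, V(2,1)=2.6166, V(2,2)=0.0000
(1,0): S=78.2600. Δ = (V_up−V_dn)/(S_up−S_dn) = (2.6166−16.7034)/(85.3034−71.2166) = -1.0000. V = [p*·2.6166 + (1−p*)·16.7034]/1.05 = 5.4733. B = V − Δ·S = 83.7333.
(1,1): S=93.7400. Δ = (V_up−V_dn)/(S_up−S_dn) = (0.0000−2.6166)/(102.1766−85.3034) = -0.1551. V = [p*·0.0000 + (1−p*)·2.6166]/1.05 = 0.5538. B = V − Δ·S = 15.0904.
(0,0): S=86.0000. Δ = (V_up−V_dn)/(S_up−S_dn) = (0.5538−5.4733)/(93.7400−78.2600) = -0.3178. V = [p*·0.5538 + (1−p*)·5.4733]/1.05 = 1.5686. B = V − Δ·S = 28.8994.
Check: Δ(0,0)·S0 + B(0,0) = 1.5686 = V0.

(0,0): Delta=-0.3178 Bond=28.8994
(1,0): Delta=-1.0000 Bond=83.7333
(1,1): Delta=-0.1551 Bond=15.0904
V0=1.5686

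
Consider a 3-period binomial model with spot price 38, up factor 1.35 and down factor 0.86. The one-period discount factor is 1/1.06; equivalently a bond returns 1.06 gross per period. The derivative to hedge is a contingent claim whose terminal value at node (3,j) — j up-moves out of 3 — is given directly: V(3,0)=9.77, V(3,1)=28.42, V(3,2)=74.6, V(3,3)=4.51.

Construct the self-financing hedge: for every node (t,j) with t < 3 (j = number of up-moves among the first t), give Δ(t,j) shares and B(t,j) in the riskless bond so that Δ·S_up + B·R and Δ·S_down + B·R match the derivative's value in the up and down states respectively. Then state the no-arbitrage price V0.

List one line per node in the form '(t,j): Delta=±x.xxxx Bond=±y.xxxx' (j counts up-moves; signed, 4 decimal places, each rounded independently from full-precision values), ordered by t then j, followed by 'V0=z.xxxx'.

Under the risk-neutral measure, an up-move has probability p* = (R−d)/(u−d) = 0.4082 and values discount at R = 1.06.
At expiry t=3: V(3,0)=9.7700, V(3,1)=28.4200, V(3,2)=74.6000, V(3,3)=4.5100
Node (2,0) S=28.1048: V=(p*·28.4200+(1−p*)·9.7700)/1.06=16.3983; Δ=(28.4200−9.7700)/(37.9415−24.1701)=1.3543; B=V−Δ·S=-21.6629
Node (2,1) S=44.1180: V=(p*·74.6000+(1−p*)·28.4200)/1.06=44.5934; Δ=(74.6000−28.4200)/(59.5593−37.9415)=2.1362; B=V−Δ·S=-49.6515
Node (2,2) S=69.2550: V=(p*·4.5100+(1−p*)·74.6000)/1.06=43.3885; Δ=(4.5100−74.6000)/(93.4943−59.5593)=-2.0654; B=V−Δ·S=186.4293
Node (1,0) S=32.6800: V=(p*·44.5934+(1−p*)·16.3983)/1.06=26.3269; Δ=(44.5934−16.3983)/(44.1180−28.1048)=1.7607; B=V−Δ·S=-31.2140
Node (1,1) S=51.3000: V=(p*·43.3885+(1−p*)·44.5934)/1.06=41.6053; Δ=(43.3885−44.5934)/(69.2550−44.1180)=-0.0479; B=V−Δ·S=44.0642
Node (0,0) S=38.0000: V=(p*·41.6053+(1−p*)·26.3269)/1.06=30.7198; Δ=(41.6053−26.3269)/(51.3000−32.6800)=0.8205; B=V−Δ·S=-0.4606
Check: Δ(0,0)·S0 + B(0,0) = 30.7198 = V0.

(0,0): Delta=0.8205 Bond=-0.4606
(1,0): Delta=1.7607 Bond=-31.2140
(1,1): Delta=-0.0479 Bond=44.0642
(2,0): Delta=1.3543 Bond=-21.6629
(2,1): Delta=2.1362 Bond=-49.6515
(2,2): Delta=-2.0654 Bond=186.4293
V0=30.7198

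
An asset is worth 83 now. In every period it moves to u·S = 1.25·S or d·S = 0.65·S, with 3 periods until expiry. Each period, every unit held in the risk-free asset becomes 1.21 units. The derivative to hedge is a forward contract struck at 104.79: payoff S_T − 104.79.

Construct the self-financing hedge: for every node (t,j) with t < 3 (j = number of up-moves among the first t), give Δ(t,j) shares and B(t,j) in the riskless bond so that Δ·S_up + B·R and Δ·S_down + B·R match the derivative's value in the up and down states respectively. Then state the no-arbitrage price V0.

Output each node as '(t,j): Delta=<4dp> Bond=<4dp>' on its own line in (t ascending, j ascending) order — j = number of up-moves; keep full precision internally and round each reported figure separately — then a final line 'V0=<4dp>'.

Risk-neutral probability p* = (R−d)/(u−d) = (1.21−0.65)/(1.25−0.65) = 0.9333.
At expiry t=3: V(3,0)=-81.9961, V(3,1)=-60.9556, V(3,2)=-20.4931, V(3,3)=57.3194
(2,0): S=35.0675. Δ = (V_up−V_dn)/(S_up−S_dn) = (-60.9556−-81.9961)/(43.8344−22.7939) = 1.0000. V = [p*·-60.9556 + (1−p*)·-81.9961]/1.21 = -51.5358. B = V − Δ·S = -86.6033.
(2,1): S=67.4375. Δ = (V_up−V_dn)/(S_up−S_dn) = (-20.4931−-60.9556)/(84.2969−43.8344) = 1.0000. V = [p*·-20.4931 + (1−p*)·-60.9556]/1.21 = -19.1658. B = V − Δ·S = -86.6033.
(2,2): S=129.6875. Δ = (V_up−V_dn)/(S_up−S_dn) = (57.3194−-20.4931)/(162.1094−84.2969) = 1.0000. V = [p*·57.3194 + (1−p*)·-20.4931]/1.21 = 43.0842. B = V − Δ·S = -86.6033.
(1,0): S=53.9500. Δ = (V_up−V_dn)/(S_up−S_dn) = (-19.1658−-51.5358)/(67.4375−35.0675) = 1.0000. V = [p*·-19.1658 + (1−p*)·-51.5358]/1.21 = -17.6230. B = V − Δ·S = -71.5730.
(1,1): S=103.7500. Δ = (V_up−V_dn)/(S_up−S_dn) = (43.0842−-19.1658)/(129.6875−67.4375) = 1.0000. V = [p*·43.0842 + (1−p*)·-19.1658]/1.21 = 32.1770. B = V − Δ·S = -71.5730.
(0,0): S=83.0000. Δ = (V_up−V_dn)/(S_up−S_dn) = (32.1770−-17.6230)/(103.7500−53.9500) = 1.0000. V = [p*·32.1770 + (1−p*)·-17.6230]/1.21 = 23.8488. B = V − Δ·S = -59.1512.
Check: Δ(0,0)·S0 + B(0,0) = 23.8488 = V0.

(0,0): Delta=1.0000 Bond=-59.1512
(1,0): Delta=1.0000 Bond=-71.5730
(1,1): Delta=1.0000 Bond=-71.5730
(2,0): Delta=1.0000 Bond=-86.6033
(2,1): Delta=1.0000 Bond=-86.6033
(2,2): Delta=1.0000 Bond=-86.6033
V0=23.8488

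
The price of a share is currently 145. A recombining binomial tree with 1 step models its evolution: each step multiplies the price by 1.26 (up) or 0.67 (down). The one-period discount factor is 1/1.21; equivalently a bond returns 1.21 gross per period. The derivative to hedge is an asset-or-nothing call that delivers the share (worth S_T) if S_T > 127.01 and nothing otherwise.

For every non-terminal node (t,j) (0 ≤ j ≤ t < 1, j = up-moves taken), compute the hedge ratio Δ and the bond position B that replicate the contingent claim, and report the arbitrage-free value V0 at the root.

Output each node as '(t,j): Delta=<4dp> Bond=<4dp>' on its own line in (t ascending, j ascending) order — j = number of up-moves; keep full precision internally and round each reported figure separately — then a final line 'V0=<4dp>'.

(0,0): Delta=2.1356 Bond=-171.4652
V0=138.1958

Risk-neutral probability p* = (R−d)/(u−d) = (1.21−0.67)/(1.26−0.67) = 0.9153.
Payoff layer (t=1): V(1,0)=0.0000, V(1,1)=182.7000
Node (0,0) S=145.0000: V=(p*·182.7000+(1−p*)·0.0000)/1.21=138.1958; Δ=(182.7000−0.0000)/(182.7000−97.1500)=2.1356; B=V−Δ·S=-171.4652
The time-0 hedge costs 138.1958, which is the no-arbitrage price.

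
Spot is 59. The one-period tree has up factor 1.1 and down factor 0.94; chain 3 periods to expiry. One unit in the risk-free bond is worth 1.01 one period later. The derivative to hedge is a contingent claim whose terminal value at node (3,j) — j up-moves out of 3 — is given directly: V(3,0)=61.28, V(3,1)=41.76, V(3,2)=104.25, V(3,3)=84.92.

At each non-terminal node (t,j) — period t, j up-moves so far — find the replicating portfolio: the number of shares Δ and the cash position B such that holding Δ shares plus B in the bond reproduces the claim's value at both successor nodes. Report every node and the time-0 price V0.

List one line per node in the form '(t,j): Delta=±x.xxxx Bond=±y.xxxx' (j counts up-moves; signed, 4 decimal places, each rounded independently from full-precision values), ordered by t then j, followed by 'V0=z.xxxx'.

(0,0): Delta=2.1684 Bond=-60.9304
(1,0): Delta=1.8253 Bond=-42.5167
(1,1): Delta=2.5452 Bond=-85.9978
(2,0): Delta=-2.3402 Bond=174.2178
(2,1): Delta=6.4020 Bond=-322.1473
(2,2): Delta=-1.6923 Bond=215.6572
V0=67.0023

Since d<R<u, set p* = (R−d)/(u−d) = 0.4375; price each node as the discounted p*-expectation of its children.
Terminal payoffs: V(3,0)=61.2800, V(3,1)=41.7600, V(3,2)=104.2500, V(3,3)=84.9200
Node (2,0) S=52.1324: V=(p*·41.7600+(1−p*)·61.2800)/1.01=52.2178; Δ=(41.7600−61.2800)/(57.3456−49.0045)=-2.3402; B=V−Δ·S=174.2178
Node (2,1) S=61.0060: V=(p*·104.2500+(1−p*)·41.7600)/1.01=68.4152; Δ=(104.2500−41.7600)/(67.1066−57.3456)=6.4020; B=V−Δ·S=-322.1473
Node (2,2) S=71.3900: V=(p*·84.9200+(1−p*)·104.2500)/1.01=94.8447; Δ=(84.9200−104.2500)/(78.5290−67.1066)=-1.6923; B=V−Δ·S=215.6572
Node (1,0) S=55.4600: V=(p*·68.4152+(1−p*)·52.2178)/1.01=58.7170; Δ=(68.4152−52.2178)/(61.0060−52.1324)=1.8253; B=V−Δ·S=-42.5167
Node (1,1) S=64.9000: V=(p*·94.8447+(1−p*)·68.4152)/1.01=79.1862; Δ=(94.8447−68.4152)/(71.3900−61.0060)=2.5452; B=V−Δ·S=-85.9978
Node (0,0) S=59.0000: V=(p*·79.1862+(1−p*)·58.7170)/1.01=67.0023; Δ=(79.1862−58.7170)/(64.9000−55.4600)=2.1684; B=V−Δ·S=-60.9304
Each (Δ,B) replicates both successor values, so the strategy is self-financing and V0 is arbitrage-free.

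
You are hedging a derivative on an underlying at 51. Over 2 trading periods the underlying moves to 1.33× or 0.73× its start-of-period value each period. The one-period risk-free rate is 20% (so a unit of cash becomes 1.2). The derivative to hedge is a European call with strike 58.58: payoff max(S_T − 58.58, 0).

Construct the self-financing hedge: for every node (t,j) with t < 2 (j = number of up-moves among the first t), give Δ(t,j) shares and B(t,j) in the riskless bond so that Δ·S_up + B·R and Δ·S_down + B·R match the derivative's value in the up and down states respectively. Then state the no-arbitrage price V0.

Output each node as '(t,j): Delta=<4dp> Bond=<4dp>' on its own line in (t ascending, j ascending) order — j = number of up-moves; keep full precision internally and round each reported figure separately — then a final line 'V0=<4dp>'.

(0,0): Delta=0.6748 Bond=-20.9367
(1,0): Delta=0.0000 Bond=0.0000
(1,1): Delta=0.7773 Bond=-32.0733
V0=13.4798

Risk-neutral probability p* = (R−d)/(u−d) = (1.2−0.73)/(1.33−0.73) = 0.7833.
At expiry t=2: V(2,0)=0.0000, V(2,1)=0.0000, V(2,2)=31.6339
Node (1,0) S=37.2300: V=(p*·0.0000+(1−p*)·0.0000)/1.2=0.0000; Δ=(0.0000−0.0000)/(49.5159−27.1779)=0.0000; B=V−Δ·S=0.0000
Node (1,1) S=67.8300: V=(p*·31.6339+(1−p*)·0.0000)/1.2=20.6499; Δ=(31.6339−0.0000)/(90.2139−49.5159)=0.7773; B=V−Δ·S=-32.0733
Node (0,0) S=51.0000: V=(p*·20.6499+(1−p*)·0.0000)/1.2=13.4798; Δ=(20.6499−0.0000)/(67.8300−37.2300)=0.6748; B=V−Δ·S=-20.9367
Check: Δ(0,0)·S0 + B(0,0) = 13.4798 = V0.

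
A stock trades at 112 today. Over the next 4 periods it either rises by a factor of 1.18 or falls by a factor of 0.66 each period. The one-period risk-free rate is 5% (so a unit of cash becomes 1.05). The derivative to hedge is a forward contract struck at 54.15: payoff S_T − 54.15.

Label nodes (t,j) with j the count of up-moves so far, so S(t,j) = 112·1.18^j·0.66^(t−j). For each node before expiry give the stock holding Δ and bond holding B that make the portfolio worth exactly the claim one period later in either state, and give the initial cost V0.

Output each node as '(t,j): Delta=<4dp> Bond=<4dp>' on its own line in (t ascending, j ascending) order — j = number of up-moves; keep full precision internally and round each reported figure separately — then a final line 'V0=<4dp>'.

(0,0): Delta=1.0000 Bond=-44.5493
(1,0): Delta=1.0000 Bond=-46.7768
(1,1): Delta=1.0000 Bond=-46.7768
(2,0): Delta=1.0000 Bond=-49.1156
(2,1): Delta=1.0000 Bond=-49.1156
(2,2): Delta=1.0000 Bond=-49.1156
(3,0): Delta=1.0000 Bond=-51.5714
(3,1): Delta=1.0000 Bond=-51.5714
(3,2): Delta=1.0000 Bond=-51.5714
(3,3): Delta=1.0000 Bond=-51.5714
V0=67.4507

Since d<R<u, set p* = (R−d)/(u−d) = 0.7500; price each node as the discounted p*-expectation of its children.
Terminal payoffs: V(4,0)=-32.8983, V(4,1)=-16.1545, V(4,2)=13.7813, V(4,3)=67.3029, V(4,4)=162.9931
Node (3,0) S=32.1996: V=(p*·-16.1545+(1−p*)·-32.8983)/1.05=-19.3719; Δ=(-16.1545−-32.8983)/(37.9955−21.2517)=1.0000; B=V−Δ·S=-51.5714
Node (3,1) S=57.5689: V=(p*·13.7813+(1−p*)·-16.1545)/1.05=5.9975; Δ=(13.7813−-16.1545)/(67.9313−37.9955)=1.0000; B=V−Δ·S=-51.5714
Node (3,2) S=102.9262: V=(p*·67.3029+(1−p*)·13.7813)/1.05=51.3548; Δ=(67.3029−13.7813)/(121.4529−67.9313)=1.0000; B=V−Δ·S=-51.5714
Node (3,3) S=184.0196: V=(p*·162.9931+(1−p*)·67.3029)/1.05=132.4482; Δ=(162.9931−67.3029)/(217.1431−121.4529)=1.0000; B=V−Δ·S=-51.5714
Node (2,0) S=48.7872: V=(p*·5.9975+(1−p*)·-19.3719)/1.05=-0.3284; Δ=(5.9975−-19.3719)/(57.5689−32.1996)=1.0000; B=V−Δ·S=-49.1156
Node (2,1) S=87.2256: V=(p*·51.3548+(1−p*)·5.9975)/1.05=38.1100; Δ=(51.3548−5.9975)/(102.9262−57.5689)=1.0000; B=V−Δ·S=-49.1156
Node (2,2) S=155.9488: V=(p*·132.4482+(1−p*)·51.3548)/1.05=106.8332; Δ=(132.4482−51.3548)/(184.0196−102.9262)=1.0000; B=V−Δ·S=-49.1156
Node (1,0) S=73.9200: V=(p*·38.1100+(1−p*)·-0.3284)/1.05=27.1432; Δ=(38.1100−-0.3284)/(87.2256−48.7872)=1.0000; B=V−Δ·S=-46.7768
Node (1,1) S=132.1600: V=(p*·106.8332+(1−p*)·38.1100)/1.05=85.3832; Δ=(106.8332−38.1100)/(155.9488−87.2256)=1.0000; B=V−Δ·S=-46.7768
Node (0,0) S=112.0000: V=(p*·85.3832+(1−p*)·27.1432)/1.05=67.4507; Δ=(85.3832−27.1432)/(132.1600−73.9200)=1.0000; B=V−Δ·S=-44.5493
The time-0 hedge costs 67.4507, which is the no-arbitrage price.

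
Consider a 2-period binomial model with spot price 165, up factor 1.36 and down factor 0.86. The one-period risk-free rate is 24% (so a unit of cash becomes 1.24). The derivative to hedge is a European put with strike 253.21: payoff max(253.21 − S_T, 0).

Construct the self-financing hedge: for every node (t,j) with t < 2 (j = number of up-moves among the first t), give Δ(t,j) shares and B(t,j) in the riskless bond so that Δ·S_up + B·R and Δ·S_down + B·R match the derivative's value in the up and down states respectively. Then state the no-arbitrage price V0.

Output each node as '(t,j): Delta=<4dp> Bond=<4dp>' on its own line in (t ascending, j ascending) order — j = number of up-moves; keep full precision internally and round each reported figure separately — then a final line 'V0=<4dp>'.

(0,0): Delta=-0.6139 Bond=120.4927
(1,0): Delta=-1.0000 Bond=204.2016
(1,1): Delta=-0.5368 Bond=132.1086
V0=19.2028

Under the risk-neutral measure, an up-move has probability p* = (R−d)/(u−d) = 0.7600 and values discount at R = 1.24.
Payoff layer (t=2): V(2,0)=131.1760, V(2,1)=60.2260, V(2,2)=0.0000
Node (1,0) S=141.9000: V=(p*·60.2260+(1−p*)·131.1760)/1.24=62.3016; Δ=(60.2260−131.1760)/(192.9840−122.0340)=-1.0000; B=V−Δ·S=204.2016
Node (1,1) S=224.4000: V=(p*·0.0000+(1−p*)·60.2260)/1.24=11.6566; Δ=(0.0000−60.2260)/(305.1840−192.9840)=-0.5368; B=V−Δ·S=132.1086
Node (0,0) S=165.0000: V=(p*·11.6566+(1−p*)·62.3016)/1.24=19.2028; Δ=(11.6566−62.3016)/(224.4000−141.9000)=-0.6139; B=V−Δ·S=120.4927
Each (Δ,B) replicates both successor values, so the strategy is self-financing and V0 is arbitrage-free.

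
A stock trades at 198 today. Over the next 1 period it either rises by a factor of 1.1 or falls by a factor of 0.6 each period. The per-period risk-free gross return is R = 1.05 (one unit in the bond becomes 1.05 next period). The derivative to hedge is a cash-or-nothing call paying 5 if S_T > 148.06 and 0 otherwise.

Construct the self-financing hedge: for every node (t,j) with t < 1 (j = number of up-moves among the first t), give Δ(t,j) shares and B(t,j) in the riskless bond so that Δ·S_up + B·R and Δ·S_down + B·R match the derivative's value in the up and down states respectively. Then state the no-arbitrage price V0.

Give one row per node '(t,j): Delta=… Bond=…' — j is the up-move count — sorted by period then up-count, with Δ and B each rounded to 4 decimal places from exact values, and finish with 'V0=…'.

(0,0): Delta=0.0505 Bond=-5.7143
V0=4.2857

The replicating-portfolio and risk-neutral prices coincide; use p* = (1.05−0.6)/(1.1−0.6) = 0.9000 for the latter.
Payoff layer (t=1): V(1,0)=0.0000, V(1,1)=5.0000
  t=0,j=0: stock 198.0000 → up 217.8000 (V=5.0000), down 118.8000 (V=0.0000). Price 4.2857; hedge Δ=0.0505, bond B=-5.7143.
The time-0 hedge costs 4.2857, which is the no-arbitrage price.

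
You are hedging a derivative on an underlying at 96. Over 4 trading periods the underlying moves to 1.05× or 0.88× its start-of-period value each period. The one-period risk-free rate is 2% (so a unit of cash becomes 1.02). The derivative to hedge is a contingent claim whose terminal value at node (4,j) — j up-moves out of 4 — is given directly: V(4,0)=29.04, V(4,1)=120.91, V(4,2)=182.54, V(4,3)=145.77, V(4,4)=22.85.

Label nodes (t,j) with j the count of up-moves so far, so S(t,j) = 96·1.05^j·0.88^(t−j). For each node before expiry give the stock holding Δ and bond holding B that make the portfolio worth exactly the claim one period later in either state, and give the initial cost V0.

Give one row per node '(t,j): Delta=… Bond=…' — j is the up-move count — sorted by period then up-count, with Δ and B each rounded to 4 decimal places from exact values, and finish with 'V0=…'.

(0,0): Delta=-4.4234 Bond=510.8682
(1,0): Delta=-0.2786 Bond=170.9347
(1,1): Delta=-5.1678 Bond=596.1179
(2,0): Delta=5.1948 Bond=-232.5570
(2,1): Delta=-1.2616 Bond=261.5485
(2,2): Delta=-5.8693 Bond=682.2886
(3,0): Delta=8.2605 Bond=-437.7670
(3,1): Delta=4.6443 Bond=-194.2313
(3,2): Delta=-2.3223 Bond=365.5675
(3,3): Delta=-6.5063 Bond=766.7272
V0=86.2211

Since d<R<u, set p* = (R−d)/(u−d) = 0.8235; price each node as the discounted p*-expectation of its children.
At expiry t=4: V(4,0)=29.0400, V(4,1)=120.9100, V(4,2)=182.5400, V(4,3)=145.7700, V(4,4)=22.8500
  t=3,j=0: stock 65.4213 → up 68.6924 (V=120.9100), down 57.5708 (V=29.0400). Price 102.6448; hedge Δ=8.2605, bond B=-437.7670.
  t=3,j=1: stock 78.0595 → up 81.9625 (V=182.5400), down 68.6924 (V=120.9100). Price 168.2982; hedge Δ=4.6443, bond B=-194.2313.
  t=3,j=2: stock 93.1392 → up 97.7962 (V=145.7700), down 81.9625 (V=182.5400). Price 149.2734; hedge Δ=-2.3223, bond B=365.5675.
  t=3,j=3: stock 111.1320 → up 116.6886 (V=22.8500), down 97.7962 (V=145.7700). Price 43.6684; hedge Δ=-6.5063, bond B=766.7272.
  t=2,j=0: stock 74.3424 → up 78.0595 (V=168.2982), down 65.4213 (V=102.6448). Price 153.6395; hedge Δ=5.1948, bond B=-232.5570.
  t=2,j=1: stock 88.7040 → up 93.1392 (V=149.2734), down 78.0595 (V=168.2982). Price 149.6379; hedge Δ=-1.2616, bond B=261.5485.
  t=2,j=2: stock 105.8400 → up 111.1320 (V=43.6684), down 93.1392 (V=149.2734). Price 61.0829; hedge Δ=-5.8693, bond B=682.2886.
  t=1,j=0: stock 84.4800 → up 88.7040 (V=149.6379), down 74.3424 (V=153.6395). Price 147.3961; hedge Δ=-0.2786, bond B=170.9347.
  t=1,j=1: stock 100.8000 → up 105.8400 (V=61.0829), down 88.7040 (V=149.6379). Price 75.2061; hedge Δ=-5.1678, bond B=596.1179.
  t=0,j=0: stock 96.0000 → up 100.8000 (V=75.2061), down 84.4800 (V=147.3961). Price 86.2211; hedge Δ=-4.4234, bond B=510.8682.
Each (Δ,B) replicates both successor values, so the strategy is self-financing and V0 is arbitrage-free.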